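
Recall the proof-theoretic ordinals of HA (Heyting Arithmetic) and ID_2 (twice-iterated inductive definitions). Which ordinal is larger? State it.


Proof-theoretic ordinal of HA (Heyting Arithmetic): epsilon_0
Proof-theoretic ordinal of ID_2 (twice-iterated inductive definitions): psi_0(epsilon_{Omega_2+1})
Comparing: epsilon_0 < psi_0(epsilon_{Omega_2+1}).
The larger ordinal is psi_0(epsilon_{Omega_2+1}) (from ID_2 (twice-iterated inductive definitions)).

psi_0(epsilon_{Omega_2+1})


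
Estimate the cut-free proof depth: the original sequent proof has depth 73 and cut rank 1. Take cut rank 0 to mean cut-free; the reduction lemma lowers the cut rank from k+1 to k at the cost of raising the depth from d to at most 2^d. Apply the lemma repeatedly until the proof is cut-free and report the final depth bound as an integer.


Each rank reduction sends depth d to at most 2^d; cut rank r needs r reductions.
2_0(73) = 73
2_1(73) = 2^73 = 9444732965739290427392
Cut-free depth bound = 9444732965739290427392

9444732965739290427392


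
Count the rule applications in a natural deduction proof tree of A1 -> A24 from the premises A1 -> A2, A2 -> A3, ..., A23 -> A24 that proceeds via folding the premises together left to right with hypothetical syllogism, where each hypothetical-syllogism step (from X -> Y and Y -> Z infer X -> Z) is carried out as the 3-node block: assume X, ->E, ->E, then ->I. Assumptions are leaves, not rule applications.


There are 23 premises in the chain. The first HS step combines premises 1 and 2; each further premise needs one more HS step.
So 23 premises require 23 - 1 = 22 hypothetical-syllogism steps.
Each HS step uses 3 inference nodes (->E, ->E, ->I).
22 * 3 = 66 total inference nodes.

66


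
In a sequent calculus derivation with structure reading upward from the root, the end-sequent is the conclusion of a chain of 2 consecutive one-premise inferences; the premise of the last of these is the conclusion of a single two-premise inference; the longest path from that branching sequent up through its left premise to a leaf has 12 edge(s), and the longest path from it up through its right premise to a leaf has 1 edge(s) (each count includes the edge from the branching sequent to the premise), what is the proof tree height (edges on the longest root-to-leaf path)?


Longest path through the left premise: 12 edges (measured from the branching sequent)
Longest path through the right premise: 1 edges
Height of the subtree rooted at the branching sequent: max(12, 1) = 12
The branching sequent sits 2 edges above the root (the chain of one-premise inferences), so height = 12 + 2 = 14

14


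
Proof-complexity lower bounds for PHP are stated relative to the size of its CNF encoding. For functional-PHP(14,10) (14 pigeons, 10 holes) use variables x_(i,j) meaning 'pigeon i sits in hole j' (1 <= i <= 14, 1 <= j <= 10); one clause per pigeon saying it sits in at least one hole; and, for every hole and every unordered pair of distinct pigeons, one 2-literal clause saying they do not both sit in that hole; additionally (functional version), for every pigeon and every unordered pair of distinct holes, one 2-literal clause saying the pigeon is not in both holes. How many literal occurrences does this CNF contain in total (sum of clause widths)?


functional-PHP(14,10): 14 pigeons, 10 holes, 14*10 = 140 variables.
- pigeon clauses: one per pigeon -> 14 clauses of width 10 -> 140 literals
- hole clauses: 10 holes * C(14,2) = 10 * 91 -> 910 clauses of width 2 -> 1820 literals
- functional clauses: 14 pigeons * C(10,2) = 14 * 45 -> 630 clauses of width 2 -> 1260 literals
Total literal occurrences = 140 + 1820 + 1260 = 3220

3220


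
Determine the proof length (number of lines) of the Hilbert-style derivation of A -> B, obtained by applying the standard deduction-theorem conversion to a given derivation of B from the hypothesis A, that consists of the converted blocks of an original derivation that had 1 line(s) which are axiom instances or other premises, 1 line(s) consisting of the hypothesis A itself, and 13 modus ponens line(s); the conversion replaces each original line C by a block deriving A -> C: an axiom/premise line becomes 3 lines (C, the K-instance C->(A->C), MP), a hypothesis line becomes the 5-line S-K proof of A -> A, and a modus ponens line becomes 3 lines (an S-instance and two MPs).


Deduction-theorem conversion, block by block:
- 1 axiom/premise lines -> 3 lines each = 3
- 1 hypothesis lines -> 5 lines each (identity proof A->A) = 5
- 13 MP lines -> 3 lines each (S-instance, MP, MP) = 39
Total = 3 + 5 + 39 = 47 lines.

47


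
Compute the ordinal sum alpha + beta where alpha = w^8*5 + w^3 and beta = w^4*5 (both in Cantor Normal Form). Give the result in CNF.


Ordinal addition (w^8*5 + w^3) + w^4*5:
alpha's leading term has exponent 8 > beta's exponent 4, so it survives.
alpha's tail term has exponent 3 < beta's exponent 4, so it is absorbed by beta.
In ordinal addition, any term followed by a strictly larger-exponent term is absorbed.
Result = w^8*5 + w^4*5

w^8*5 + w^4*5


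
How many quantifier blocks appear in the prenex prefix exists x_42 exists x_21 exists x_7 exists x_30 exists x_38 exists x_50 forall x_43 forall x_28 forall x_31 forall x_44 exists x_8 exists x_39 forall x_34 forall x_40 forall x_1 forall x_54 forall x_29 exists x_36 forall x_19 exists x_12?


Alternations = 6.
Blocks = alternations + 1 = 7

7


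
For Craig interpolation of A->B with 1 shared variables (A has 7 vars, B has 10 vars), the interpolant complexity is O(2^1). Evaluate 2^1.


Shared atoms = 1
Craig interpolant size bound = 2^1
= 2

2


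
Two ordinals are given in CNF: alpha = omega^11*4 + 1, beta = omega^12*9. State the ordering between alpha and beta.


Compare term by term from highest exponent:
alpha = omega^11*4 + 1
beta = omega^12*9
Term 1: alpha has omega^11*4, beta has omega^12*9
Term 2: alpha has omega^0*1, beta has omega^0*0
Result: alpha < beta

alpha < beta


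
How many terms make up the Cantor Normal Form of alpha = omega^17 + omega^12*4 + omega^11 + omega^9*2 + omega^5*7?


CNF: omega^17 + omega^12*4 + omega^11 + omega^9*2 + omega^5*7
Count the summands separated by '+':
  term 1: omega^17
  term 2: omega^12*4
  term 3: omega^11
  term 4: omega^9*2
  term 5: omega^5*7
Total terms = 5

5


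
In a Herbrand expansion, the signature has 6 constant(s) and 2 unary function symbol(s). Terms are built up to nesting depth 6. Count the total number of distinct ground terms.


Herbrand terms by depth:
Depth 0: 6 constants
Depth 1: 12 new terms (running total: 18)
Depth 2: 24 new terms (running total: 42)
Depth 3: 48 new terms (running total: 90)
Depth 4: 96 new terms (running total: 186)
Depth 5: 192 new terms (running total: 378)
Depth 6: 384 new terms (running total: 762)
Total distinct ground terms = 762

762


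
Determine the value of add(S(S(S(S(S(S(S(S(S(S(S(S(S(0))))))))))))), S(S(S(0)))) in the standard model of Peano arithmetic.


add(S^13(0), S^3(0)):
S^13(0) = 13
S^3(0) = 3
13 + 3 = 16

16


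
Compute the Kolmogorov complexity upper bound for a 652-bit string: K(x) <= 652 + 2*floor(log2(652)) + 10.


floor(log2(652)) = 9
2 * 9 = 18
K(x) <= 652 + 18 + 10 = 680

680


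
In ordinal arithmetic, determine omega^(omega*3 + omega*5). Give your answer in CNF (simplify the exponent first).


omega^(omega*3 + omega*5):
Both terms of the exponent have the same exponent 1, so they merge: omega*3 + omega*5 = omega*(3+5) = omega*8.
omega raised to a CNF ordinal is a single CNF term: Result = omega^(omega*8)

omega^(omega*8)


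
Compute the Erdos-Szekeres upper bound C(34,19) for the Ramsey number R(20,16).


R(20,16) <= C(20+16-2, 20-1) = C(34, 19)
C(34, 19) = 34! / (19! * 15!)
= 1855967520

1855967520


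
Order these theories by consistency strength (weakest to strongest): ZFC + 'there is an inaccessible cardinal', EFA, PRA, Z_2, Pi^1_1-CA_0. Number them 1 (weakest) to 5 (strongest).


Ordering by consistency strength:
1. EFA
2. PRA
3. Pi^1_1-CA_0
4. Z_2
5. ZFC + 'there is an inaccessible cardinal'


ZFC + 'there is an inaccessible cardinal'=5, EFA=1, PRA=2, Z_2=4, Pi^1_1-CA_0=3


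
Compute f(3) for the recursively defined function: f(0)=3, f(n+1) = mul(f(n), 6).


f(0) = 3
f(1) = mul(f(0), 6) = mul(3, 6) = 18
f(2) = mul(f(1), 6) = mul(18, 6) = 108
f(3) = mul(f(2), 6) = mul(108, 6) = 648


648


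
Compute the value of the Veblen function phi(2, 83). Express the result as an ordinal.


phi(2, 83):
phi(2, beta) = zeta_beta (the beta-th zeta number, fixed point of epsilon).
phi(2, 83) = zeta_83

zeta_83


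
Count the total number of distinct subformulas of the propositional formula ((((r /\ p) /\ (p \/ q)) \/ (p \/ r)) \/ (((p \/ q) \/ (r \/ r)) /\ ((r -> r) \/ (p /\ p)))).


Formula: ((((r /\ p) /\ (p \/ q)) \/ (p \/ r)) \/ (((p \/ q) \/ (r \/ r)) /\ ((r -> r) \/ (p /\ p))))
Subformulas found:
  1. r
  2. q
  3. p
  4. (r /\ p)
  5. (r \/ r)
  6. (r -> r)
  7. (p \/ q)
  8. (p /\ p)
  9. (p \/ r)
  10. ((p \/ q) \/ (r \/ r))
  11. ((r -> r) \/ (p /\ p))
  12. ((r /\ p) /\ (p \/ q))
  13. (((r /\ p) /\ (p \/ q)) \/ (p \/ r))
  14. (((p \/ q) \/ (r \/ r)) /\ ((r -> r) \/ (p /\ p)))
  15. ((((r /\ p) /\ (p \/ q)) \/ (p \/ r)) \/ (((p \/ q) \/ (r \/ r)) /\ ((r -> r) \/ (p /\ p))))
Total distinct subformulas = 15

15


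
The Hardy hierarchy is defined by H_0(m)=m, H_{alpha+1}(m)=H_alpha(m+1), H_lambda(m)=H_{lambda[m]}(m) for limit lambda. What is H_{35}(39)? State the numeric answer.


H_35(39):
For finite ordinals k, H_k(n) = n + k (each successor step adds 1).
H_35(39) = 39 + 35 = 74

74


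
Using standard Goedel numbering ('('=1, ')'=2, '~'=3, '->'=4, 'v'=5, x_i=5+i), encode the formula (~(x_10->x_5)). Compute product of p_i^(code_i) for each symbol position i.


Formula: (~(x_10->x_5))
Symbol codes: [1, 3, 1, 15, 4, 10, 2, 2]
Primes: [2, 3, 5, 7, 11, 13, 17, 19]
p_1^1 = 2^1 = 2
p_2^3 = 3^3 = 27
p_3^1 = 5^1 = 5
p_4^15 = 7^15 = 4747561509943
p_5^4 = 11^4 = 14641
p_6^10 = 13^10 = 137858491849
p_7^2 = 17^2 = 289
p_8^2 = 19^2 = 361
Product = 269925349727344975615560442141518210

269925349727344975615560442141518210


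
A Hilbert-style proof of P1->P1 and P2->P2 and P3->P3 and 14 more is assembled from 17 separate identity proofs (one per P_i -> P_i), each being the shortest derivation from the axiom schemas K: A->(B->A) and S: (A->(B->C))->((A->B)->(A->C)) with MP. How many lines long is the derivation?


The shortest proof of A->A from K and S in the Hilbert calculus has exactly 5 lines:
(1) K instance A->((A->A)->A), (2) S instance, (3) MP on 1,2, (4) K instance A->(A->A), (5) MP on 3,4.
For 17 independent identities: 17 * 5 = 85 lines total.

85


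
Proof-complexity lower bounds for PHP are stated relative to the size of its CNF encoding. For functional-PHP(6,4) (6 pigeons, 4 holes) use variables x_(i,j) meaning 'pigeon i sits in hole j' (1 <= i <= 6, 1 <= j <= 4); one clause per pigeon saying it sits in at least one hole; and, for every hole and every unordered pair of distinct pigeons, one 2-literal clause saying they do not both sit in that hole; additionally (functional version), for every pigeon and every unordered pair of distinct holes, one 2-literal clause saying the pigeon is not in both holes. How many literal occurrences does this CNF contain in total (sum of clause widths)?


functional-PHP(6,4): 6 pigeons, 4 holes, 6*4 = 24 variables.
- pigeon clauses: one per pigeon -> 6 clauses of width 4 -> 24 literals
- hole clauses: 4 holes * C(6,2) = 4 * 15 -> 60 clauses of width 2 -> 120 literals
- functional clauses: 6 pigeons * C(4,2) = 6 * 6 -> 36 clauses of width 2 -> 72 literals
Total literal occurrences = 24 + 120 + 72 = 216

216


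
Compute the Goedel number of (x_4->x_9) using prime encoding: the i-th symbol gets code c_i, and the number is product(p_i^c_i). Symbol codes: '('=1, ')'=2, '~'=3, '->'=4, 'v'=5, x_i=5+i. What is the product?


Formula: (x_4->x_9)
Symbol codes: [1, 9, 4, 14, 2]
Primes: [2, 3, 5, 7, 11]
p_1^1 = 2^1 = 2
p_2^9 = 3^9 = 19683
p_3^4 = 5^4 = 625
p_4^14 = 7^14 = 678223072849
p_5^2 = 11^2 = 121
Product = 2019106542361638633750

2019106542361638633750


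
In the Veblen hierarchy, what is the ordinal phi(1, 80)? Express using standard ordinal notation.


phi(1, 80):
phi(1, beta) = epsilon_beta (the beta-th epsilon number).
phi(1, 80) = epsilon_80

epsilon_80


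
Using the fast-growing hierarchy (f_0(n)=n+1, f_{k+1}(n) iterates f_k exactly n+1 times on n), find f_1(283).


f_1(283) = f_0^284(283)
f_0 adds 1 each time, applied 284 times.
f_1(283) = 283 + 284 = 567

567


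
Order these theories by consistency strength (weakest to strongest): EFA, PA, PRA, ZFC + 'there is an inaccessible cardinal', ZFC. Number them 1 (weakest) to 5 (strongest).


Ordering by consistency strength:
1. EFA
2. PRA
3. PA
4. ZFC
5. ZFC + 'there is an inaccessible cardinal'


EFA=1, PA=3, PRA=2, ZFC + 'there is an inaccessible cardinal'=5, ZFC=4


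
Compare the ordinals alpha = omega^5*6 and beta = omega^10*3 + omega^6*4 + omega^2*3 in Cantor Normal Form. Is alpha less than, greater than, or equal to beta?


Compare term by term from highest exponent:
alpha = omega^5*6
beta = omega^10*3 + omega^6*4 + omega^2*3
Term 1: alpha has omega^5*6, beta has omega^10*3
Term 2: alpha has omega^0*0, beta has omega^6*4
Term 3: alpha has omega^0*0, beta has omega^2*3
Result: alpha < beta

alpha < beta


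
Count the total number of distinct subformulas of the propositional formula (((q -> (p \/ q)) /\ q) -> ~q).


Formula: (((q -> (p \/ q)) /\ q) -> ~q)
Subformulas found:
  1. q
  2. p
  3. ~q
  4. (p \/ q)
  5. (q -> (p \/ q))
  6. ((q -> (p \/ q)) /\ q)
  7. (((q -> (p \/ q)) /\ q) -> ~q)
Total distinct subformulas = 7

7


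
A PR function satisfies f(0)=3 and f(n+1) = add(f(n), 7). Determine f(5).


f(0) = 3
f(1) = add(f(0), 7) = add(3, 7) = 10
f(2) = add(f(1), 7) = add(10, 7) = 17
f(3) = add(f(2), 7) = add(17, 7) = 24
f(4) = add(f(3), 7) = add(24, 7) = 31
f(5) = add(f(4), 7) = add(31, 7) = 38


38


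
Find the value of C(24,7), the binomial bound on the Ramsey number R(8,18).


R(8,18) <= C(8+18-2, 8-1) = C(24, 7)
C(24, 7) = 24! / (7! * 17!)
= 346104

346104


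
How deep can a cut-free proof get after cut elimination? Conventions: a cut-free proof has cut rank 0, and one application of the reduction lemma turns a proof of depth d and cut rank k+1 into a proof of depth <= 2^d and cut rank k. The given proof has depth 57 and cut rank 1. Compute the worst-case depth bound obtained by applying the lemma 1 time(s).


Each rank reduction sends depth d to at most 2^d; cut rank r needs r reductions.
2_0(57) = 57
2_1(57) = 2^57 = 144115188075855872
Cut-free depth bound = 144115188075855872

144115188075855872


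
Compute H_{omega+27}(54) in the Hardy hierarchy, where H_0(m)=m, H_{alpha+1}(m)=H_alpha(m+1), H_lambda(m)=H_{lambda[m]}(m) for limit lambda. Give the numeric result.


H_{omega+27}(54):
Unwind the 27 successor steps: H_{omega+27}(54) = H_omega(54+27) = H_omega(81).
H_omega(m) = H_m(m) = m + m = 2m.
Result = 2 * 81 = 162

162


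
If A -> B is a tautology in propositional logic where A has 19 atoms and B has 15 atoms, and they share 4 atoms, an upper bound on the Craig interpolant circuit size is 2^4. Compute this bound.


Shared atoms = 4
Craig interpolant size bound = 2^4
= 16

16


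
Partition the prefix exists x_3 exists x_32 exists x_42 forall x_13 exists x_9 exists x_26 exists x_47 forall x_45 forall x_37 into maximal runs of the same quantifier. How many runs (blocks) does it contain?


Alternations = 3.
Blocks = alternations + 1 = 4

4


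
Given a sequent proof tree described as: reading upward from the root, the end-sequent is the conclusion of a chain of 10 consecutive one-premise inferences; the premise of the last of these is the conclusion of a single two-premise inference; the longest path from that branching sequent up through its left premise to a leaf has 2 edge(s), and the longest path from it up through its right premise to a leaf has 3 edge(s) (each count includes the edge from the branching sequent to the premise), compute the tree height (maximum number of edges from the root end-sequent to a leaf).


Longest path through the left premise: 2 edges (measured from the branching sequent)
Longest path through the right premise: 3 edges
Height of the subtree rooted at the branching sequent: max(2, 3) = 3
The branching sequent sits 10 edges above the root (the chain of one-premise inferences), so height = 3 + 10 = 13

13


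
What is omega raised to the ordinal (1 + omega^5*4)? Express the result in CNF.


omega^(1 + omega^5*4):
In ordinal addition a term is absorbed by a following term of strictly larger exponent: 0 < 5, so 1 + omega^5*4 = omega^5*4.
omega raised to a CNF ordinal is a single CNF term: Result = omega^(omega^5*4)

omega^(omega^5*4)


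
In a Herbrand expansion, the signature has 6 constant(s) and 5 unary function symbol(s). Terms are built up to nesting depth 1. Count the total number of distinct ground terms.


Herbrand terms by depth:
Depth 0: 6 constants
Depth 1: 30 new terms (running total: 36)
Total distinct ground terms = 36

36


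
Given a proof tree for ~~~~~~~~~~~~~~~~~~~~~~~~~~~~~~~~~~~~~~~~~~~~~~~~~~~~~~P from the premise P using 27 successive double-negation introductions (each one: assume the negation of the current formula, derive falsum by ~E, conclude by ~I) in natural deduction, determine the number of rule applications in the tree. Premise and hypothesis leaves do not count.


Each double-negation introduction (from C infer ~~C) uses 2 inference nodes: one ~E (C and ~C give falsum) and one ~I (discharge ~C).
27 double negations = 27 * 2 = 54 inference nodes.

54


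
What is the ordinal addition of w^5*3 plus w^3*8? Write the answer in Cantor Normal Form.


Ordinal addition w^5*3 + w^3*8:
Leading exponent of alpha (5) > leading exponent of beta (3).
Since alpha's term has higher exponent than beta's leading term,
the sum is simply alpha followed by beta.
Result = w^5*3 + w^3*8

w^5*3 + w^3*8


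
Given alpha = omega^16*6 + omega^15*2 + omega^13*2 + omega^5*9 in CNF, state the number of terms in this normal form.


CNF: omega^16*6 + omega^15*2 + omega^13*2 + omega^5*9
Count the summands separated by '+':
  term 1: omega^16*6
  term 2: omega^15*2
  term 3: omega^13*2
  term 4: omega^5*9
Total terms = 4

4


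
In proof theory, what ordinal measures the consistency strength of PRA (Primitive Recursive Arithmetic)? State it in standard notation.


The proof-theoretic ordinal of PRA (Primitive Recursive Arithmetic) is a standard result in ordinal analysis.
This ordinal is the supremum of order types of primitive recursive well-orderings
that the theory can prove to be well-ordered.
For PRA (Primitive Recursive Arithmetic), the proof-theoretic ordinal is omega^omega.

omega^omega


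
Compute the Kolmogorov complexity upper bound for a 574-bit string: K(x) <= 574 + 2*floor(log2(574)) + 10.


floor(log2(574)) = 9
2 * 9 = 18
K(x) <= 574 + 18 + 10 = 602

602


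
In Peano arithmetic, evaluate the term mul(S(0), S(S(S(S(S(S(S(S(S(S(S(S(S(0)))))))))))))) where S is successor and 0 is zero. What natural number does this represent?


mul(S^1(0), S^13(0)):
S^1(0) = 1
S^13(0) = 13
1 * 13 = 13

13


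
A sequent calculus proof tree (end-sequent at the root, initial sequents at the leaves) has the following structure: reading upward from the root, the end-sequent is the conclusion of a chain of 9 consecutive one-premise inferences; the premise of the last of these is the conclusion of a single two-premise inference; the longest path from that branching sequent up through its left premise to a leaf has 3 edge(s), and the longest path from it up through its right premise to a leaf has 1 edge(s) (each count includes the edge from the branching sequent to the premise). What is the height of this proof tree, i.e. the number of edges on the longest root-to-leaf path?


Longest path through the left premise: 3 edges (measured from the branching sequent)
Longest path through the right premise: 1 edges
Height of the subtree rooted at the branching sequent: max(3, 1) = 3
The branching sequent sits 9 edges above the root (the chain of one-premise inferences), so height = 3 + 9 = 12

12


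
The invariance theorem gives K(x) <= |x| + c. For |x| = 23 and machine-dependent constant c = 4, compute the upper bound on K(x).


K(x) <= |x| + c = 23 + 4 = 27

27


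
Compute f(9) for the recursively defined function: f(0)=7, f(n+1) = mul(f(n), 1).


f(0) = 7
f(1) = mul(f(0), 1) = mul(7, 1) = 7
f(2) = mul(f(1), 1) = mul(7, 1) = 7
f(3) = mul(f(2), 1) = mul(7, 1) = 7
f(4) = mul(f(3), 1) = mul(7, 1) = 7
f(5) = mul(f(4), 1) = mul(7, 1) = 7
f(6) = mul(f(5), 1) = mul(7, 1) = 7
f(7) = mul(f(6), 1) = mul(7, 1) = 7
f(8) = mul(f(7), 1) = mul(7, 1) = 7
f(9) = mul(f(8), 1) = mul(7, 1) = 7


7


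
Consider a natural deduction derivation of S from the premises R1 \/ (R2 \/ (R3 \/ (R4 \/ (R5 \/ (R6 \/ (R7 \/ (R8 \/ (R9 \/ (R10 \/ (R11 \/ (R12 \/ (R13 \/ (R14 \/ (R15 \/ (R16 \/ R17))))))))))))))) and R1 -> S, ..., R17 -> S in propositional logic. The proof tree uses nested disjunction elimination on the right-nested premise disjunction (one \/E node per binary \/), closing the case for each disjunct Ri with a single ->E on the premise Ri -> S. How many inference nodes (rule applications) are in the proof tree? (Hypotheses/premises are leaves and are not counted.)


The premise R1 \/ (R2 \/ (R3 \/ (R4 \/ (R5 \/ (R6 \/ (R7 \/ (R8 \/ (R9 \/ (R10 \/ (R11 \/ (R12 \/ (R13 \/ (R14 \/ (R15 \/ (R16 \/ R17))))))))))))))) contains 17 disjuncts, hence 16 binary \/ connectives.
- Each binary \/ is eliminated once: 16 \/E nodes.
- Each of the 17 cases Ri derives S by one ->E with Ri -> S: 17 ->E nodes.
Total = 16 + 17 = 33

33


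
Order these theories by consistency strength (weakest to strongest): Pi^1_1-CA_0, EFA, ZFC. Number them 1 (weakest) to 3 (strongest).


Ordering by consistency strength:
1. EFA
2. Pi^1_1-CA_0
3. ZFC


Pi^1_1-CA_0=2, EFA=1, ZFC=3


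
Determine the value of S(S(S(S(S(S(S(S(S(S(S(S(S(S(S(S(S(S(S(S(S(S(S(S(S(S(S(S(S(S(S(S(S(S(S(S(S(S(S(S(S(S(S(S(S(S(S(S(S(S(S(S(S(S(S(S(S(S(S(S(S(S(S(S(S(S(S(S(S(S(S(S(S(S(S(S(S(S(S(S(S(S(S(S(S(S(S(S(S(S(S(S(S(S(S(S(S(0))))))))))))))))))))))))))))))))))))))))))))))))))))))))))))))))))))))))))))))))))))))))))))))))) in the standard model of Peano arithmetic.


Counting successors applied to 0:
97 applications of S to 0 = 97

97


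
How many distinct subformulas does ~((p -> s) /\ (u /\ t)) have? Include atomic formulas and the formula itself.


Formula: ~((p -> s) /\ (u /\ t))
Subformulas found:
  1. u
  2. s
  3. t
  4. p
  5. (p -> s)
  6. (u /\ t)
  7. ((p -> s) /\ (u /\ t))
  8. ~((p -> s) /\ (u /\ t))
Total distinct subformulas = 8

8


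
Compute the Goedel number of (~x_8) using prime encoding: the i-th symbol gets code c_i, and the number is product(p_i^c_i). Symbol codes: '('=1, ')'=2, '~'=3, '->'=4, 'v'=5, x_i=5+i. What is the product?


Formula: (~x_8)
Symbol codes: [1, 3, 13, 2]
Primes: [2, 3, 5, 7]
p_1^1 = 2^1 = 2
p_2^3 = 3^3 = 27
p_3^13 = 5^13 = 1220703125
p_4^2 = 7^2 = 49
Product = 3229980468750

3229980468750


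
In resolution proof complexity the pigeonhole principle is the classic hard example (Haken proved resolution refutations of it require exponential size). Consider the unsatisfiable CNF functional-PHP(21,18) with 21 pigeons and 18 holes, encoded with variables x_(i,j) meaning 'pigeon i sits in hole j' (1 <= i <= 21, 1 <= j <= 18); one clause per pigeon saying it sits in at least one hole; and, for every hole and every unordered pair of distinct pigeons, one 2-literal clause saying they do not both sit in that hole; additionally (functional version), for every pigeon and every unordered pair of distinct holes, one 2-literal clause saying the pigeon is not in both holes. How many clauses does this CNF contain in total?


functional-PHP(21,18): 21 pigeons, 18 holes, 21*18 = 378 variables.
- pigeon clauses: one per pigeon -> 21 clauses
- hole clauses: 18 holes * C(21,2) = 18 * 210 -> 3780 clauses
- functional clauses: 21 pigeons * C(18,2) = 21 * 153 -> 3213 clauses
Total clauses = 21 + 3780 + 3213 = 7014

7014


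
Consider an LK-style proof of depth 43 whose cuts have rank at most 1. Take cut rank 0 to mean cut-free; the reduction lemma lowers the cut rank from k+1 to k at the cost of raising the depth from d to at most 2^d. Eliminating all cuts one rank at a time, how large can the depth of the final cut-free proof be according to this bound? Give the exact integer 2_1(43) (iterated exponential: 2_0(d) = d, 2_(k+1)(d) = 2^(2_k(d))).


Each rank reduction sends depth d to at most 2^d; cut rank r needs r reductions.
2_0(43) = 43
2_1(43) = 2^43 = 8796093022208
Cut-free depth bound = 8796093022208

8796093022208


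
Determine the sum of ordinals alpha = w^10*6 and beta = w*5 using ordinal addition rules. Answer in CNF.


Ordinal addition w^10*6 + w*5:
Leading exponent of alpha (10) > leading exponent of beta (1).
Since alpha's term has higher exponent than beta's leading term,
the sum is simply alpha followed by beta.
Result = w^10*6 + w*5

w^10*6 + w*5


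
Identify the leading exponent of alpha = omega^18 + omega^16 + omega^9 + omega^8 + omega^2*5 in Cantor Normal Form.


CNF: omega^18 + omega^16 + omega^9 + omega^8 + omega^2*5
The leading term is omega^18, which has exponent 18.

18


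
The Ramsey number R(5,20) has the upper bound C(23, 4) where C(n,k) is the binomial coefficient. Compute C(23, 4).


R(5,20) <= C(5+20-2, 5-1) = C(23, 4)
C(23, 4) = 23! / (4! * 19!)
= 8855

8855


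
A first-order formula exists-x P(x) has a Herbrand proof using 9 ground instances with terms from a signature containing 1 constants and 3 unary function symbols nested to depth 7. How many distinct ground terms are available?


Herbrand terms by depth:
Depth 0: 1 constants
Depth 1: 3 new terms (running total: 4)
Depth 2: 9 new terms (running total: 13)
Depth 3: 27 new terms (running total: 40)
Depth 4: 81 new terms (running total: 121)
Depth 5: 243 new terms (running total: 364)
Depth 6: 729 new terms (running total: 1093)
Depth 7: 2187 new terms (running total: 3280)
Total distinct ground terms = 3280

3280


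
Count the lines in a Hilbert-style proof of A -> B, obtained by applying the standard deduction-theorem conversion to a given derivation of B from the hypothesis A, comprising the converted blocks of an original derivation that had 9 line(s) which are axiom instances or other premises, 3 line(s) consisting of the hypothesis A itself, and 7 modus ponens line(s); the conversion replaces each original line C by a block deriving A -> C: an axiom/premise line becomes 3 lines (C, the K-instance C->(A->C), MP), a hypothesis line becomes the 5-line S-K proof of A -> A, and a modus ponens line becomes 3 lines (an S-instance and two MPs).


Deduction-theorem conversion, block by block:
- 9 axiom/premise lines -> 3 lines each = 27
- 3 hypothesis lines -> 5 lines each (identity proof A->A) = 15
- 7 MP lines -> 3 lines each (S-instance, MP, MP) = 21
Total = 27 + 15 + 21 = 63 lines.

63


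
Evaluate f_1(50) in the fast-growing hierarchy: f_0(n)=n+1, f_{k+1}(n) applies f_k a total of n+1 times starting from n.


f_1(50) = f_0^51(50)
f_0 adds 1 each time, applied 51 times.
f_1(50) = 50 + 51 = 101

101


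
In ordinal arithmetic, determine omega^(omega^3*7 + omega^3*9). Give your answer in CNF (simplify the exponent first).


omega^(omega^3*7 + omega^3*9):
Both terms of the exponent have the same exponent 3, so they merge: omega^3*7 + omega^3*9 = omega^3*(7+9) = omega^3*16.
omega raised to a CNF ordinal is a single CNF term: Result = omega^(omega^3*16)

omega^(omega^3*16)


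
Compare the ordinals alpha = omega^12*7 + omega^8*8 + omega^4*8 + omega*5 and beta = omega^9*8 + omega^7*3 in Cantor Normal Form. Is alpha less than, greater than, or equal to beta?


Compare term by term from highest exponent:
alpha = omega^12*7 + omega^8*8 + omega^4*8 + omega*5
beta = omega^9*8 + omega^7*3
Term 1: alpha has omega^12*7, beta has omega^9*8
Term 2: alpha has omega^8*8, beta has omega^7*3
Term 3: alpha has omega^4*8, beta has omega^0*0
Term 4: alpha has omega^1*5, beta has omega^0*0
Result: alpha > beta

alpha > beta


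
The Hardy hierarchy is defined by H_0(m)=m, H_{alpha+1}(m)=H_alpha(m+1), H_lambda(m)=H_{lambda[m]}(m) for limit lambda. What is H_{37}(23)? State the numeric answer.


H_37(23):
For finite ordinals k, H_k(n) = n + k (each successor step adds 1).
H_37(23) = 23 + 37 = 60

60


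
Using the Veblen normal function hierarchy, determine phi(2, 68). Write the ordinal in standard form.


phi(2, 68):
phi(2, beta) = zeta_beta (the beta-th zeta number, fixed point of epsilon).
phi(2, 68) = zeta_68

zeta_68


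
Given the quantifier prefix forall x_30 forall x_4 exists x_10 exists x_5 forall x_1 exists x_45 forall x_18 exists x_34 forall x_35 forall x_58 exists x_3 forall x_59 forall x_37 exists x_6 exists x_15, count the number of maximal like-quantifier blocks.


Alternations = 9.
Blocks = alternations + 1 = 10

10


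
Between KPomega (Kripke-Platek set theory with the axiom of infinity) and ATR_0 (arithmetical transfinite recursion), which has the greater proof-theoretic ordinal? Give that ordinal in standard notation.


Proof-theoretic ordinal of KPomega (Kripke-Platek set theory with the axiom of infinity): psi_0(epsilon_{Omega+1})
Proof-theoretic ordinal of ATR_0 (arithmetical transfinite recursion): Gamma_0
Comparing: Gamma_0 < psi_0(epsilon_{Omega+1}).
The larger ordinal is psi_0(epsilon_{Omega+1}) (from KPomega (Kripke-Platek set theory with the axiom of infinity)).

psi_0(epsilon_{Omega+1})


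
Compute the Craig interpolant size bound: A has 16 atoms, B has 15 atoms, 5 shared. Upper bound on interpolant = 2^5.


Shared atoms = 5
Craig interpolant size bound = 2^5
= 32

32


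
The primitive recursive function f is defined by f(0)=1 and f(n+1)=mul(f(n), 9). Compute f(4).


f(0) = 1
f(1) = mul(f(0), 9) = mul(1, 9) = 9
f(2) = mul(f(1), 9) = mul(9, 9) = 81
f(3) = mul(f(2), 9) = mul(81, 9) = 729
f(4) = mul(f(3), 9) = mul(729, 9) = 6561


6561


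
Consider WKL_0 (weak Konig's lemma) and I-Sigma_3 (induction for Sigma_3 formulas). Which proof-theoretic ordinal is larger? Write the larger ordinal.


Proof-theoretic ordinal of WKL_0 (weak Konig's lemma): omega^omega
Proof-theoretic ordinal of I-Sigma_3 (induction for Sigma_3 formulas): omega^(omega^(omega^omega))
Comparing: omega^omega < omega^(omega^(omega^omega)).
The larger ordinal is omega^(omega^(omega^omega)) (from I-Sigma_3 (induction for Sigma_3 formulas)).

omega^(omega^(omega^omega))


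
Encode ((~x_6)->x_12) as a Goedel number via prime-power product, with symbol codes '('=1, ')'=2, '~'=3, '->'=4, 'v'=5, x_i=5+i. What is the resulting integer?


Formula: ((~x_6)->x_12)
Symbol codes: [1, 1, 3, 11, 2, 4, 17, 2]
Primes: [2, 3, 5, 7, 11, 13, 17, 19]
p_1^1 = 2^1 = 2
p_2^1 = 3^1 = 3
p_3^3 = 5^3 = 125
p_4^11 = 7^11 = 1977326743
p_5^2 = 11^2 = 121
p_6^4 = 13^4 = 28561
p_7^17 = 17^17 = 827240261886336764177
p_8^2 = 19^2 = 361
Product = 1530514147574250247941534583267755531713250

1530514147574250247941534583267755531713250


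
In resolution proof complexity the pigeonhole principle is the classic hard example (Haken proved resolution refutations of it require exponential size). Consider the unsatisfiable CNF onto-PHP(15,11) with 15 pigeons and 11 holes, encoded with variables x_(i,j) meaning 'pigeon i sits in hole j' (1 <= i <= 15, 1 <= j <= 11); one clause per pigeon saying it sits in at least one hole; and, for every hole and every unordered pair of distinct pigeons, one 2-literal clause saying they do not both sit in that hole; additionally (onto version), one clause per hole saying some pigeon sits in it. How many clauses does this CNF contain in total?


onto-PHP(15,11): 15 pigeons, 11 holes, 15*11 = 165 variables.
- pigeon clauses: one per pigeon -> 15 clauses
- hole clauses: 11 holes * C(15,2) = 11 * 105 -> 1155 clauses
- onto clauses: one per hole -> 11 clauses
Total clauses = 15 + 1155 + 11 = 1181

1181


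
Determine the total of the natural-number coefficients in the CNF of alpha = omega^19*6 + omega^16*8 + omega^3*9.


CNF: omega^19*6 + omega^16*8 + omega^3*9
Coefficients: 6 + 8 + 9 = 23

23


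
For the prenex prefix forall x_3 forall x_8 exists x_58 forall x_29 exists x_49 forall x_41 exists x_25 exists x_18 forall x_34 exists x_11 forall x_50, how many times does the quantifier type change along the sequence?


Walk the prefix and count type changes:
  position 1: forall -> forall
  position 2: forall -> exists <-- alternation
  position 3: exists -> forall <-- alternation
  position 4: forall -> exists <-- alternation
  position 5: exists -> forall <-- alternation
  position 6: forall -> exists <-- alternation
  position 7: exists -> exists
  position 8: exists -> forall <-- alternation
  position 9: forall -> exists <-- alternation
  position 10: exists -> forall <-- alternation
Total alternations = 8

8


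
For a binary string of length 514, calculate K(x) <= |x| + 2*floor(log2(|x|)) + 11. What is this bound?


floor(log2(514)) = 9
2 * 9 = 18
K(x) <= 514 + 18 + 11 = 543

543


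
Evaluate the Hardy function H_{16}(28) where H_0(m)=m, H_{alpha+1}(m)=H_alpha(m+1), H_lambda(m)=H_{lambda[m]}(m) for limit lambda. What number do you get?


H_16(28):
For finite ordinals k, H_k(n) = n + k (each successor step adds 1).
H_16(28) = 28 + 16 = 44

44


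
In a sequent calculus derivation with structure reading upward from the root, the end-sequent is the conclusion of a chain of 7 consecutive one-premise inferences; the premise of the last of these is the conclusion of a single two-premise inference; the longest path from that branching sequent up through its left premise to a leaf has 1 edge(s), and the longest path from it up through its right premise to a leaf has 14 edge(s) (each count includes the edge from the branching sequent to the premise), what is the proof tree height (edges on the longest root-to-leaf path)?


Longest path through the left premise: 1 edges (measured from the branching sequent)
Longest path through the right premise: 14 edges
Height of the subtree rooted at the branching sequent: max(1, 14) = 14
The branching sequent sits 7 edges above the root (the chain of one-premise inferences), so height = 14 + 7 = 21

21


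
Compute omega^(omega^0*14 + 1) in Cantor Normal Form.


omega^(omega^0*14 + 1):
omega^0 = 1, so the exponent is 14 + 1 = 15 (finite ordinal addition).
Result = omega^15, already a single CNF term.

omega^15


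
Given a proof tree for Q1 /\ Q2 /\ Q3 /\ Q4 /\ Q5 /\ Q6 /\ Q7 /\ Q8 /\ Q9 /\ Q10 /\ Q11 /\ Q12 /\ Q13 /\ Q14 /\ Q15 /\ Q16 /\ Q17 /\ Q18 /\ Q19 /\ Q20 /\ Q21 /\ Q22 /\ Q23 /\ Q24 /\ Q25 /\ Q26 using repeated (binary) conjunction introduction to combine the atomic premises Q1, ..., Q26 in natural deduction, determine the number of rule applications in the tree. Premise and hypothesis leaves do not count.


The target conjunction has 26 conjuncts, i.e. 25 binary /\ connectives.
Each conjunction-intro joins two pieces, so 26 atoms require 26-1 = 25 applications.
Total inference nodes = 25

25


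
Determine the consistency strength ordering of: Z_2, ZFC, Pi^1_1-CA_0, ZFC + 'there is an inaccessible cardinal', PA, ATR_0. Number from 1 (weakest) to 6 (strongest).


Ordering by consistency strength:
1. PA
2. ATR_0
3. Pi^1_1-CA_0
4. Z_2
5. ZFC
6. ZFC + 'there is an inaccessible cardinal'


Z_2=4, ZFC=5, Pi^1_1-CA_0=3, ZFC + 'there is an inaccessible cardinal'=6, PA=1, ATR_0=2


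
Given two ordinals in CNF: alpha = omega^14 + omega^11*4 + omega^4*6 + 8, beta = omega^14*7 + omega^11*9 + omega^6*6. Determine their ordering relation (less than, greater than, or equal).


Compare term by term from highest exponent:
alpha = omega^14 + omega^11*4 + omega^4*6 + 8
beta = omega^14*7 + omega^11*9 + omega^6*6
Term 1: alpha has omega^14*1, beta has omega^14*7
Term 2: alpha has omega^11*4, beta has omega^11*9
Term 3: alpha has omega^4*6, beta has omega^6*6
Term 4: alpha has omega^0*8, beta has omega^0*0
Result: alpha < beta

alpha < beta


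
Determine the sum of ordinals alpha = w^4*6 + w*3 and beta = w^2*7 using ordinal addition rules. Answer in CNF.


Ordinal addition (w^4*6 + w*3) + w^2*7:
alpha's leading term has exponent 4 > beta's exponent 2, so it survives.
alpha's tail term has exponent 1 < beta's exponent 2, so it is absorbed by beta.
In ordinal addition, any term followed by a strictly larger-exponent term is absorbed.
Result = w^4*6 + w^2*7

w^4*6 + w^2*7


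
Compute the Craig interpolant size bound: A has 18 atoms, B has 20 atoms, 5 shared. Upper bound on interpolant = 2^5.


Shared atoms = 5
Craig interpolant size bound = 2^5
= 32

32


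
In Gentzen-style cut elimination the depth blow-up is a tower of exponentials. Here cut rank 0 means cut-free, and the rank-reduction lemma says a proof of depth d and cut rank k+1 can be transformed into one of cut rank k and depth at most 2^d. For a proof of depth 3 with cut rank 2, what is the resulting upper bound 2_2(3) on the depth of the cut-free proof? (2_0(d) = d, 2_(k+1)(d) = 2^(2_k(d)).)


Each rank reduction sends depth d to at most 2^d; cut rank r needs r reductions.
2_0(3) = 3
2_1(3) = 2^3 = 8
2_2(3) = 2^8 = 256
Cut-free depth bound = 256

256


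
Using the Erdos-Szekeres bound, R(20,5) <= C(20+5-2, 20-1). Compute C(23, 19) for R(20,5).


R(20,5) <= C(20+5-2, 20-1) = C(23, 19)
C(23, 19) = 23! / (19! * 4!)
= 8855

8855


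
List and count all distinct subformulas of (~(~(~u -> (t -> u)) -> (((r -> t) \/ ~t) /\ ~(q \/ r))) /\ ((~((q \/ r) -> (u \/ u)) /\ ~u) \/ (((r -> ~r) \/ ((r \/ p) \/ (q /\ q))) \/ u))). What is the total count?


Formula: (~(~(~u -> (t -> u)) -> (((r -> t) \/ ~t) /\ ~(q \/ r))) /\ ((~((q \/ r) -> (u \/ u)) /\ ~u) \/ (((r -> ~r) \/ ((r \/ p) \/ (q /\ q))) \/ u)))
Subformulas found:
  1. r
  2. q
  3. u
  4. t
  5. p
  6. ~t
  7. ~u
  8. ~r
  9. (q \/ r)
  10. (t -> u)
  11. (q /\ q)
  12. (r \/ p)
  13. (r -> t)
  14. (u \/ u)
  15. ~(q \/ r)
  16. (r -> ~r)
  17. (~u -> (t -> u))
  18. ((r -> t) \/ ~t)
  19. ~(~u -> (t -> u))
  20. ((r \/ p) \/ (q /\ q))
  21. ((q \/ r) -> (u \/ u))
  22. ~((q \/ r) -> (u \/ u))
  23. (((r -> t) \/ ~t) /\ ~(q \/ r))
  24. (~((q \/ r) -> (u \/ u)) /\ ~u)
  25. ((r -> ~r) \/ ((r \/ p) \/ (q /\ q)))
  26. (((r -> ~r) \/ ((r \/ p) \/ (q /\ q))) \/ u)
  27. (~(~u -> (t -> u)) -> (((r -> t) \/ ~t) /\ ~(q \/ r)))
  28. ~(~(~u -> (t -> u)) -> (((r -> t) \/ ~t) /\ ~(q \/ r)))
  29. ((~((q \/ r) -> (u \/ u)) /\ ~u) \/ (((r -> ~r) \/ ((r \/ p) \/ (q /\ q))) \/ u))
  30. (~(~(~u -> (t -> u)) -> (((r -> t) \/ ~t) /\ ~(q \/ r))) /\ ((~((q \/ r) -> (u \/ u)) /\ ~u) \/ (((r -> ~r) \/ ((r \/ p) \/ (q /\ q))) \/ u)))
Total distinct subformulas = 30

30


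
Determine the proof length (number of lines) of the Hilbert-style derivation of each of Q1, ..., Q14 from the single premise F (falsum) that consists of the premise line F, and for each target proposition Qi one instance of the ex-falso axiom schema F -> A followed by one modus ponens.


Ex falso, line by line:
- 1 premise line (F)
- 14 targets, each needing 1 axiom instance (F -> Qi) + 1 MP = 2 lines: 2 * 14 = 28
Total = 1 + 28 = 29 lines.

29


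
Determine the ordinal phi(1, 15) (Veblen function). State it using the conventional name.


phi(1, 15):
phi(1, beta) = epsilon_beta (the beta-th epsilon number).
phi(1, 15) = epsilon_15

epsilon_15


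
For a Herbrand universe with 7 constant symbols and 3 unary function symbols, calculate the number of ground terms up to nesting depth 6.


Herbrand terms by depth:
Depth 0: 7 constants
Depth 1: 21 new terms (running total: 28)
Depth 2: 63 new terms (running total: 91)
Depth 3: 189 new terms (running total: 280)
Depth 4: 567 new terms (running total: 847)
Depth 5: 1701 new terms (running total: 2548)
Depth 6: 5103 new terms (running total: 7651)
Total distinct ground terms = 7651

7651
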